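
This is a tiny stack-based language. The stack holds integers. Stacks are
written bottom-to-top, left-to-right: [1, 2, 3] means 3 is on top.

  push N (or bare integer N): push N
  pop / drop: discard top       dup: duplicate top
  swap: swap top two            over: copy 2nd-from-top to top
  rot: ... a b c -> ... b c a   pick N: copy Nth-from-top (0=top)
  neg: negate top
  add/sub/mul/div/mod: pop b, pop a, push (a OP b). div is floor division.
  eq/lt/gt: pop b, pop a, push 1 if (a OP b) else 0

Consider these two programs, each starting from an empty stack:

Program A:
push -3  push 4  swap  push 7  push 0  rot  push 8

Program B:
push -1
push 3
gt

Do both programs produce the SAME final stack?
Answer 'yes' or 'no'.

Answer: no

Derivation:
Program A trace:
  After 'push -3': [-3]
  After 'push 4': [-3, 4]
  After 'swap': [4, -3]
  After 'push 7': [4, -3, 7]
  After 'push 0': [4, -3, 7, 0]
  After 'rot': [4, 7, 0, -3]
  After 'push 8': [4, 7, 0, -3, 8]
Program A final stack: [4, 7, 0, -3, 8]

Program B trace:
  After 'push -1': [-1]
  After 'push 3': [-1, 3]
  After 'gt': [0]
Program B final stack: [0]
Same: no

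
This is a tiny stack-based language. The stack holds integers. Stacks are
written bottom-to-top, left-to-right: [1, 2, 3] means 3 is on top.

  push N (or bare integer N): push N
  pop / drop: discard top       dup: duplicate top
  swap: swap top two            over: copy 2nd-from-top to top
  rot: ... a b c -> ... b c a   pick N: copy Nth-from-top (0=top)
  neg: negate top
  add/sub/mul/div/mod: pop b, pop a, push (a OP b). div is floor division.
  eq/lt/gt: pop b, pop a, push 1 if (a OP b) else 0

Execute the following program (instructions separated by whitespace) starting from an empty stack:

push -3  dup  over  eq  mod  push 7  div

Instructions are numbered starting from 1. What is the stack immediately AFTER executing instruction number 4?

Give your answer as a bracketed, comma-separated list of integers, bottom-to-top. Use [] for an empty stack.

Step 1 ('push -3'): [-3]
Step 2 ('dup'): [-3, -3]
Step 3 ('over'): [-3, -3, -3]
Step 4 ('eq'): [-3, 1]

Answer: [-3, 1]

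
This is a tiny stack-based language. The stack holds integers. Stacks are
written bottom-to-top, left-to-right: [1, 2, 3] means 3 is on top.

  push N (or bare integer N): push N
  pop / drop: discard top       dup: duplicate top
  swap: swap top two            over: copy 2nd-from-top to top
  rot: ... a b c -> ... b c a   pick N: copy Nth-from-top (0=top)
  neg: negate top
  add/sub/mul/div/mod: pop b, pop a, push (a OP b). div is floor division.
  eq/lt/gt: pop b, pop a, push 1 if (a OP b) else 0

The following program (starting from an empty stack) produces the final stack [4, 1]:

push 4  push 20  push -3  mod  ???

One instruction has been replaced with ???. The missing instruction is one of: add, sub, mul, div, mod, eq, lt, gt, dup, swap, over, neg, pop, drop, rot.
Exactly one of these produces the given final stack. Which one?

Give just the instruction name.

Stack before ???: [4, -1]
Stack after ???:  [4, 1]
The instruction that transforms [4, -1] -> [4, 1] is: neg

Answer: neg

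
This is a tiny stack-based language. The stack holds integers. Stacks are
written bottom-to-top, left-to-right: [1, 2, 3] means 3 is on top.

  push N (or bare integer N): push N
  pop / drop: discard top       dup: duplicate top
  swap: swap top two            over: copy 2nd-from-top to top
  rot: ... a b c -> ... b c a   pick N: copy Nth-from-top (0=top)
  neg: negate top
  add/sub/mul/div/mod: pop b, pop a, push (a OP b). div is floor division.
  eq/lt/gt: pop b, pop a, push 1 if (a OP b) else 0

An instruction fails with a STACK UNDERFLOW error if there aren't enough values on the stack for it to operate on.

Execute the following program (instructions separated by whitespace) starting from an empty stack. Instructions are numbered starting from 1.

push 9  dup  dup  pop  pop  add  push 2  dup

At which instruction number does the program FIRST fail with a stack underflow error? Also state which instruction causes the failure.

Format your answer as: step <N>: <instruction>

Answer: step 6: add

Derivation:
Step 1 ('push 9'): stack = [9], depth = 1
Step 2 ('dup'): stack = [9, 9], depth = 2
Step 3 ('dup'): stack = [9, 9, 9], depth = 3
Step 4 ('pop'): stack = [9, 9], depth = 2
Step 5 ('pop'): stack = [9], depth = 1
Step 6 ('add'): needs 2 value(s) but depth is 1 — STACK UNDERFLOW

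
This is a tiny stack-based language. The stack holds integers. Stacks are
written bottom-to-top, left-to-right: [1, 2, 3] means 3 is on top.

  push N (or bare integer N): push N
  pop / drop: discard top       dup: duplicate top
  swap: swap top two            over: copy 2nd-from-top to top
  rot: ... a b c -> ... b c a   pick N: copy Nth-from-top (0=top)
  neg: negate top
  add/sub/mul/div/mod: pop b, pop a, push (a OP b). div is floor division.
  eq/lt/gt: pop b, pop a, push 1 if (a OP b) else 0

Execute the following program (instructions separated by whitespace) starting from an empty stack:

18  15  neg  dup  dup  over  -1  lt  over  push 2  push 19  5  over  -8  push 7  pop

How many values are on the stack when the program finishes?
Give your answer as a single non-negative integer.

Answer: 11

Derivation:
After 'push 18': stack = [18] (depth 1)
After 'push 15': stack = [18, 15] (depth 2)
After 'neg': stack = [18, -15] (depth 2)
After 'dup': stack = [18, -15, -15] (depth 3)
After 'dup': stack = [18, -15, -15, -15] (depth 4)
After 'over': stack = [18, -15, -15, -15, -15] (depth 5)
After 'push -1': stack = [18, -15, -15, -15, -15, -1] (depth 6)
After 'lt': stack = [18, -15, -15, -15, 1] (depth 5)
After 'over': stack = [18, -15, -15, -15, 1, -15] (depth 6)
After 'push 2': stack = [18, -15, -15, -15, 1, -15, 2] (depth 7)
After 'push 19': stack = [18, -15, -15, -15, 1, -15, 2, 19] (depth 8)
After 'push 5': stack = [18, -15, -15, -15, 1, -15, 2, 19, 5] (depth 9)
After 'over': stack = [18, -15, -15, -15, 1, -15, 2, 19, 5, 19] (depth 10)
After 'push -8': stack = [18, -15, -15, -15, 1, -15, 2, 19, 5, 19, -8] (depth 11)
After 'push 7': stack = [18, -15, -15, -15, 1, -15, 2, 19, 5, 19, -8, 7] (depth 12)
After 'pop': stack = [18, -15, -15, -15, 1, -15, 2, 19, 5, 19, -8] (depth 11)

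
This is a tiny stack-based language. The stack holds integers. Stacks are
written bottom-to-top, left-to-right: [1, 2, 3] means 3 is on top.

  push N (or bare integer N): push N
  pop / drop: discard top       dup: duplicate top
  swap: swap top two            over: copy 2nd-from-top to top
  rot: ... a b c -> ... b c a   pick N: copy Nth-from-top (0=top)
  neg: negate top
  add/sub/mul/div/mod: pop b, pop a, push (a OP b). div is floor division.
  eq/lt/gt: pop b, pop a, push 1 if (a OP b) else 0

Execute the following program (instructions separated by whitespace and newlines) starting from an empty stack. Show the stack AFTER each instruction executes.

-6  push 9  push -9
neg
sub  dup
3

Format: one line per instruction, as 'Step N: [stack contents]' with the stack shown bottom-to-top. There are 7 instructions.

Step 1: [-6]
Step 2: [-6, 9]
Step 3: [-6, 9, -9]
Step 4: [-6, 9, 9]
Step 5: [-6, 0]
Step 6: [-6, 0, 0]
Step 7: [-6, 0, 0, 3]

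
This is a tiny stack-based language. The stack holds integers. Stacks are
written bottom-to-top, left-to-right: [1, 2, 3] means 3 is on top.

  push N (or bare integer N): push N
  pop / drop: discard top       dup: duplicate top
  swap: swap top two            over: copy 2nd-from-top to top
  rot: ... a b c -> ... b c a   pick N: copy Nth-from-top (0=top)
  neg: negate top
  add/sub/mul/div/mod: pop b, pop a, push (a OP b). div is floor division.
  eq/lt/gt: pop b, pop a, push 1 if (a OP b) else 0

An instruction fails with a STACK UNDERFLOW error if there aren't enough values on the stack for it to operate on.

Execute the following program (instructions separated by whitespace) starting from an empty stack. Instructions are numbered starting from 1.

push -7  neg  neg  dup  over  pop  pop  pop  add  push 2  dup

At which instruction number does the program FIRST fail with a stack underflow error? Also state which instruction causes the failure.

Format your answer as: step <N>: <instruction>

Step 1 ('push -7'): stack = [-7], depth = 1
Step 2 ('neg'): stack = [7], depth = 1
Step 3 ('neg'): stack = [-7], depth = 1
Step 4 ('dup'): stack = [-7, -7], depth = 2
Step 5 ('over'): stack = [-7, -7, -7], depth = 3
Step 6 ('pop'): stack = [-7, -7], depth = 2
Step 7 ('pop'): stack = [-7], depth = 1
Step 8 ('pop'): stack = [], depth = 0
Step 9 ('add'): needs 2 value(s) but depth is 0 — STACK UNDERFLOW

Answer: step 9: add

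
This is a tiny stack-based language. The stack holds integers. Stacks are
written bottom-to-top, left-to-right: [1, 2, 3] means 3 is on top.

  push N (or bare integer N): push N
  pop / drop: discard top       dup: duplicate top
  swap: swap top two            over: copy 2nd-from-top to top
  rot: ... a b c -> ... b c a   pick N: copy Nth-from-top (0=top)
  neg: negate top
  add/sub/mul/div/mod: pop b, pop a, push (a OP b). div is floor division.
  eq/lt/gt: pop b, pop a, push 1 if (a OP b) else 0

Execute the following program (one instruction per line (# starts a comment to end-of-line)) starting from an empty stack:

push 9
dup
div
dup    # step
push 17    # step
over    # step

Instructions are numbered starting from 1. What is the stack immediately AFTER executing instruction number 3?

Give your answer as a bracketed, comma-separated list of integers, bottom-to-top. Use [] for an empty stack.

Step 1 ('push 9'): [9]
Step 2 ('dup'): [9, 9]
Step 3 ('div'): [1]

Answer: [1]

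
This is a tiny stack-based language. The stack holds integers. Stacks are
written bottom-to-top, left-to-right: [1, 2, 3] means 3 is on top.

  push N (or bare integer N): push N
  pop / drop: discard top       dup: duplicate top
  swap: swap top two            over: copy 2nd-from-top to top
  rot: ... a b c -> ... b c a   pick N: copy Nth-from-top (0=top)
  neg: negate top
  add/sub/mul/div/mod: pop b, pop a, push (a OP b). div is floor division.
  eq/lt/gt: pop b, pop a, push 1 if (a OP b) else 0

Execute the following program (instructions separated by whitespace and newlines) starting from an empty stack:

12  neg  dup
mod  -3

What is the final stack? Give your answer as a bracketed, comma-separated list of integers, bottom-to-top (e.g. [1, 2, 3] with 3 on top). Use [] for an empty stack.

Answer: [0, -3]

Derivation:
After 'push 12': [12]
After 'neg': [-12]
After 'dup': [-12, -12]
After 'mod': [0]
After 'push -3': [0, -3]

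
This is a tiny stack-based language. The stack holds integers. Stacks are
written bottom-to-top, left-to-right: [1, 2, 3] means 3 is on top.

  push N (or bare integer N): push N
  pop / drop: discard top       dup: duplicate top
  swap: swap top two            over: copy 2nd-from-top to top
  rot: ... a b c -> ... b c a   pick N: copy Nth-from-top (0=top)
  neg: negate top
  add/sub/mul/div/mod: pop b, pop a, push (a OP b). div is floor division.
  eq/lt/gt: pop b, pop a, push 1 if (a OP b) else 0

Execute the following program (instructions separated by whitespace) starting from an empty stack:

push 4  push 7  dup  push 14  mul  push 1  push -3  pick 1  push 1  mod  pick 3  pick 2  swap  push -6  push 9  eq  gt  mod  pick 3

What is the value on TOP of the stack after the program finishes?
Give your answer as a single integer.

Answer: 1

Derivation:
After 'push 4': [4]
After 'push 7': [4, 7]
After 'dup': [4, 7, 7]
After 'push 14': [4, 7, 7, 14]
After 'mul': [4, 7, 98]
After 'push 1': [4, 7, 98, 1]
After 'push -3': [4, 7, 98, 1, -3]
After 'pick 1': [4, 7, 98, 1, -3, 1]
After 'push 1': [4, 7, 98, 1, -3, 1, 1]
After 'mod': [4, 7, 98, 1, -3, 0]
After 'pick 3': [4, 7, 98, 1, -3, 0, 98]
After 'pick 2': [4, 7, 98, 1, -3, 0, 98, -3]
After 'swap': [4, 7, 98, 1, -3, 0, -3, 98]
After 'push -6': [4, 7, 98, 1, -3, 0, -3, 98, -6]
After 'push 9': [4, 7, 98, 1, -3, 0, -3, 98, -6, 9]
After 'eq': [4, 7, 98, 1, -3, 0, -3, 98, 0]
After 'gt': [4, 7, 98, 1, -3, 0, -3, 1]
After 'mod': [4, 7, 98, 1, -3, 0, 0]
After 'pick 3': [4, 7, 98, 1, -3, 0, 0, 1]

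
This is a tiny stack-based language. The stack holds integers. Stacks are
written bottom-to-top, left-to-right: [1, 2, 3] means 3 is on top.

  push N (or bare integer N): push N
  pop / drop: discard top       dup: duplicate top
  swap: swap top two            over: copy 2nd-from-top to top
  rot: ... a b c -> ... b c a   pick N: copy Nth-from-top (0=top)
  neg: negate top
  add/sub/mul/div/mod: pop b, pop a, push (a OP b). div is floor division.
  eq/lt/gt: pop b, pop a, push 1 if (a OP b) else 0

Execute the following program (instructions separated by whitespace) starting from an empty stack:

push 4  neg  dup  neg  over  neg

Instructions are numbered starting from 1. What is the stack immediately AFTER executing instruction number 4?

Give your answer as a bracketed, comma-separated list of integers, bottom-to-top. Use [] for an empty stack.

Answer: [-4, 4]

Derivation:
Step 1 ('push 4'): [4]
Step 2 ('neg'): [-4]
Step 3 ('dup'): [-4, -4]
Step 4 ('neg'): [-4, 4]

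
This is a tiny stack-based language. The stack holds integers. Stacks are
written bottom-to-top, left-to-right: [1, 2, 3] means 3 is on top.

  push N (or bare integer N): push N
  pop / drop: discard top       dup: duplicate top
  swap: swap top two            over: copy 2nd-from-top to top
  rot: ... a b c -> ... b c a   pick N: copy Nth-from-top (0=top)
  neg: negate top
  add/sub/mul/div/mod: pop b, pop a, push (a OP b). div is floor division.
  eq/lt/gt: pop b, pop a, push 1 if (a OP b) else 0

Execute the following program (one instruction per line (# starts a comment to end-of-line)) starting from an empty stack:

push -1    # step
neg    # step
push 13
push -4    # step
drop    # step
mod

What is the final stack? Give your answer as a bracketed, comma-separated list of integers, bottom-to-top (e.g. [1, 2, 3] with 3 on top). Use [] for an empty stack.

Answer: [1]

Derivation:
After 'push -1': [-1]
After 'neg': [1]
After 'push 13': [1, 13]
After 'push -4': [1, 13, -4]
After 'drop': [1, 13]
After 'mod': [1]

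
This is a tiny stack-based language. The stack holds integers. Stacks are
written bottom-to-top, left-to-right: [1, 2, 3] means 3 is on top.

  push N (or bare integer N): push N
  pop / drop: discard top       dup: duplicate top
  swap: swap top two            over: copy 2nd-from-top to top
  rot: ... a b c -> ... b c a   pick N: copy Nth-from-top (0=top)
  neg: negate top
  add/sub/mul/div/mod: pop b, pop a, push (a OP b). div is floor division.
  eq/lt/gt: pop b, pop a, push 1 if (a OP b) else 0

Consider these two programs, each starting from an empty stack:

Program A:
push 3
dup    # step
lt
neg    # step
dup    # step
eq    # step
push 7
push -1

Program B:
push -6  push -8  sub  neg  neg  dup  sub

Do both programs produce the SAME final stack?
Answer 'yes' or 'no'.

Answer: no

Derivation:
Program A trace:
  After 'push 3': [3]
  After 'dup': [3, 3]
  After 'lt': [0]
  After 'neg': [0]
  After 'dup': [0, 0]
  After 'eq': [1]
  After 'push 7': [1, 7]
  After 'push -1': [1, 7, -1]
Program A final stack: [1, 7, -1]

Program B trace:
  After 'push -6': [-6]
  After 'push -8': [-6, -8]
  After 'sub': [2]
  After 'neg': [-2]
  After 'neg': [2]
  After 'dup': [2, 2]
  After 'sub': [0]
Program B final stack: [0]
Same: no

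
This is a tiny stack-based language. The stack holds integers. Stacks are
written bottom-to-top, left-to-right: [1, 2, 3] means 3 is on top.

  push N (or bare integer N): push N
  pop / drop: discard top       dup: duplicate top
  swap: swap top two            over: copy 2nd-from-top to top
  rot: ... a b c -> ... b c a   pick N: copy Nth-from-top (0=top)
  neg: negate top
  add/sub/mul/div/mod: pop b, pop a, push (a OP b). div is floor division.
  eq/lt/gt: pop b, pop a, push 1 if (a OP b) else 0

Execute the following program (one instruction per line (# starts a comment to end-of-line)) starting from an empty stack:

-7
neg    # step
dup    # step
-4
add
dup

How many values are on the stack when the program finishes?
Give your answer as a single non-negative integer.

Answer: 3

Derivation:
After 'push -7': stack = [-7] (depth 1)
After 'neg': stack = [7] (depth 1)
After 'dup': stack = [7, 7] (depth 2)
After 'push -4': stack = [7, 7, -4] (depth 3)
After 'add': stack = [7, 3] (depth 2)
After 'dup': stack = [7, 3, 3] (depth 3)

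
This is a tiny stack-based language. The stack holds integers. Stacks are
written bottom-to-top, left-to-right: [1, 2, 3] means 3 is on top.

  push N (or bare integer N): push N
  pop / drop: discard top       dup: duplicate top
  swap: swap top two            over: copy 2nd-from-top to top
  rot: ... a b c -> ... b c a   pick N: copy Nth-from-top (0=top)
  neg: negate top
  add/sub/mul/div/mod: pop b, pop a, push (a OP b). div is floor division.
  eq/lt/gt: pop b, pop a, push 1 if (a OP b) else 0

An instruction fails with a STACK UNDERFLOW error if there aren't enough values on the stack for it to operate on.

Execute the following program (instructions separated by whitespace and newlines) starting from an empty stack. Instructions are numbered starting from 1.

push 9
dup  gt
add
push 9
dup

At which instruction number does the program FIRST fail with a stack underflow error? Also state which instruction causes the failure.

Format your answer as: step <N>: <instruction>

Answer: step 4: add

Derivation:
Step 1 ('push 9'): stack = [9], depth = 1
Step 2 ('dup'): stack = [9, 9], depth = 2
Step 3 ('gt'): stack = [0], depth = 1
Step 4 ('add'): needs 2 value(s) but depth is 1 — STACK UNDERFLOW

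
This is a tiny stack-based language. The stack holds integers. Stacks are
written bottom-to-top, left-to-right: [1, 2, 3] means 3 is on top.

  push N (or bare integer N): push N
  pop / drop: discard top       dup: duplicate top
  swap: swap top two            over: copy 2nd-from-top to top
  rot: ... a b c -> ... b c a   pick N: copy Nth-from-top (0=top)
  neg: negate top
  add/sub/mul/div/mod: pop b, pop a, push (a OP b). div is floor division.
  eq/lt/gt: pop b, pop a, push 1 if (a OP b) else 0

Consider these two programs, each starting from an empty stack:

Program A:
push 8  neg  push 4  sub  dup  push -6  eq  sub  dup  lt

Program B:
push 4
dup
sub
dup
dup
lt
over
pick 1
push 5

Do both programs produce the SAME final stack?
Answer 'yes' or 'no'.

Program A trace:
  After 'push 8': [8]
  After 'neg': [-8]
  After 'push 4': [-8, 4]
  After 'sub': [-12]
  After 'dup': [-12, -12]
  After 'push -6': [-12, -12, -6]
  After 'eq': [-12, 0]
  After 'sub': [-12]
  After 'dup': [-12, -12]
  After 'lt': [0]
Program A final stack: [0]

Program B trace:
  After 'push 4': [4]
  After 'dup': [4, 4]
  After 'sub': [0]
  After 'dup': [0, 0]
  After 'dup': [0, 0, 0]
  After 'lt': [0, 0]
  After 'over': [0, 0, 0]
  After 'pick 1': [0, 0, 0, 0]
  After 'push 5': [0, 0, 0, 0, 5]
Program B final stack: [0, 0, 0, 0, 5]
Same: no

Answer: no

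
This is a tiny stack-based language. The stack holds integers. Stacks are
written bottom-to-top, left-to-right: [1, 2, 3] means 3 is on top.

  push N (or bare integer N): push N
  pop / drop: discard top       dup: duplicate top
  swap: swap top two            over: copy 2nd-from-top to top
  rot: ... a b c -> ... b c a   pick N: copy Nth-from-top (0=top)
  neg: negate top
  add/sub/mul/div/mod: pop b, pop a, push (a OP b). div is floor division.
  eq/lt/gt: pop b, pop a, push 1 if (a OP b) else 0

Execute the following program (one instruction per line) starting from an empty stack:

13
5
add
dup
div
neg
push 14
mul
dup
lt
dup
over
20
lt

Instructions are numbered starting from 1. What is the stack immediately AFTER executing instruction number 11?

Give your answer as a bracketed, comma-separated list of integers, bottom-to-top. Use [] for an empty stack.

Step 1 ('13'): [13]
Step 2 ('5'): [13, 5]
Step 3 ('add'): [18]
Step 4 ('dup'): [18, 18]
Step 5 ('div'): [1]
Step 6 ('neg'): [-1]
Step 7 ('push 14'): [-1, 14]
Step 8 ('mul'): [-14]
Step 9 ('dup'): [-14, -14]
Step 10 ('lt'): [0]
Step 11 ('dup'): [0, 0]

Answer: [0, 0]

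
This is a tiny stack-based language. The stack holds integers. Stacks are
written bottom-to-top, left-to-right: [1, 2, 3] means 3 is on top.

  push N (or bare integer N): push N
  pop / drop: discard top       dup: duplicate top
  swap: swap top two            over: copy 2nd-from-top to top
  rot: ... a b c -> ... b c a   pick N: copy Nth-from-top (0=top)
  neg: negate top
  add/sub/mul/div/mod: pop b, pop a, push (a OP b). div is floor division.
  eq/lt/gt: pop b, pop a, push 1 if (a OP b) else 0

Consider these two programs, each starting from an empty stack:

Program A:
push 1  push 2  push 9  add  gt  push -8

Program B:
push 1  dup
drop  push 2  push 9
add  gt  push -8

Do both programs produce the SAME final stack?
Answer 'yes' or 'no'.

Answer: yes

Derivation:
Program A trace:
  After 'push 1': [1]
  After 'push 2': [1, 2]
  After 'push 9': [1, 2, 9]
  After 'add': [1, 11]
  After 'gt': [0]
  After 'push -8': [0, -8]
Program A final stack: [0, -8]

Program B trace:
  After 'push 1': [1]
  After 'dup': [1, 1]
  After 'drop': [1]
  After 'push 2': [1, 2]
  After 'push 9': [1, 2, 9]
  After 'add': [1, 11]
  After 'gt': [0]
  After 'push -8': [0, -8]
Program B final stack: [0, -8]
Same: yes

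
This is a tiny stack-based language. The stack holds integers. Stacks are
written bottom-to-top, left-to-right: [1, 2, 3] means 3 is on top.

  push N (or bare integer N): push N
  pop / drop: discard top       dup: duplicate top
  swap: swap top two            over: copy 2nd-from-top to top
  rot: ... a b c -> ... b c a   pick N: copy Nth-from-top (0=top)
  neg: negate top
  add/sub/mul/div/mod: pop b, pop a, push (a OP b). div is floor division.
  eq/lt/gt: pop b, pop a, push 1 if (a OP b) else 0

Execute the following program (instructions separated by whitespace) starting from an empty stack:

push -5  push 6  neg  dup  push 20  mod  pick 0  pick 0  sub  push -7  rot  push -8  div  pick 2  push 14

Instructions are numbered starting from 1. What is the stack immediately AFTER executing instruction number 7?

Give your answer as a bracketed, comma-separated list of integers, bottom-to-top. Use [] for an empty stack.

Answer: [-5, -6, 14, 14]

Derivation:
Step 1 ('push -5'): [-5]
Step 2 ('push 6'): [-5, 6]
Step 3 ('neg'): [-5, -6]
Step 4 ('dup'): [-5, -6, -6]
Step 5 ('push 20'): [-5, -6, -6, 20]
Step 6 ('mod'): [-5, -6, 14]
Step 7 ('pick 0'): [-5, -6, 14, 14]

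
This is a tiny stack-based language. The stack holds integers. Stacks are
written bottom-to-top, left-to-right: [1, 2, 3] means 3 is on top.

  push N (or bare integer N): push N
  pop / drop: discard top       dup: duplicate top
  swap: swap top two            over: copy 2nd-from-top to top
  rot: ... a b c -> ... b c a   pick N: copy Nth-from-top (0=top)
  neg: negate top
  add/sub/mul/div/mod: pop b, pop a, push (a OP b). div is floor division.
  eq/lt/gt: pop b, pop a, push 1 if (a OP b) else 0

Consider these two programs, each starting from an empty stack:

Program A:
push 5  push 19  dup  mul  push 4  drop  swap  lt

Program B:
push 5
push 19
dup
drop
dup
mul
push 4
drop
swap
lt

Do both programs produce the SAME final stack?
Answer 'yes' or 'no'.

Program A trace:
  After 'push 5': [5]
  After 'push 19': [5, 19]
  After 'dup': [5, 19, 19]
  After 'mul': [5, 361]
  After 'push 4': [5, 361, 4]
  After 'drop': [5, 361]
  After 'swap': [361, 5]
  After 'lt': [0]
Program A final stack: [0]

Program B trace:
  After 'push 5': [5]
  After 'push 19': [5, 19]
  After 'dup': [5, 19, 19]
  After 'drop': [5, 19]
  After 'dup': [5, 19, 19]
  After 'mul': [5, 361]
  After 'push 4': [5, 361, 4]
  After 'drop': [5, 361]
  After 'swap': [361, 5]
  After 'lt': [0]
Program B final stack: [0]
Same: yes

Answer: yes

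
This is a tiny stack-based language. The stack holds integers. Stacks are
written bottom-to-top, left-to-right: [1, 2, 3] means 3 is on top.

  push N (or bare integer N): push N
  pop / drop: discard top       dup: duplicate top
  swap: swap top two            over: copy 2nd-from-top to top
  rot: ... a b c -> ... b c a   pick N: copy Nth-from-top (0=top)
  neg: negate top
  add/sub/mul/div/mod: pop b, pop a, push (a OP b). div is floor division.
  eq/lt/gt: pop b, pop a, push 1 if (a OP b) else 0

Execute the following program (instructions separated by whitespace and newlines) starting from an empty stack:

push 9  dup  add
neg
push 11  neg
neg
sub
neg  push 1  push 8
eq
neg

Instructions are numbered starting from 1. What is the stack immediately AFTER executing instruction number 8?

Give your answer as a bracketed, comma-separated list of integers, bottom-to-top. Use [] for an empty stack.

Step 1 ('push 9'): [9]
Step 2 ('dup'): [9, 9]
Step 3 ('add'): [18]
Step 4 ('neg'): [-18]
Step 5 ('push 11'): [-18, 11]
Step 6 ('neg'): [-18, -11]
Step 7 ('neg'): [-18, 11]
Step 8 ('sub'): [-29]

Answer: [-29]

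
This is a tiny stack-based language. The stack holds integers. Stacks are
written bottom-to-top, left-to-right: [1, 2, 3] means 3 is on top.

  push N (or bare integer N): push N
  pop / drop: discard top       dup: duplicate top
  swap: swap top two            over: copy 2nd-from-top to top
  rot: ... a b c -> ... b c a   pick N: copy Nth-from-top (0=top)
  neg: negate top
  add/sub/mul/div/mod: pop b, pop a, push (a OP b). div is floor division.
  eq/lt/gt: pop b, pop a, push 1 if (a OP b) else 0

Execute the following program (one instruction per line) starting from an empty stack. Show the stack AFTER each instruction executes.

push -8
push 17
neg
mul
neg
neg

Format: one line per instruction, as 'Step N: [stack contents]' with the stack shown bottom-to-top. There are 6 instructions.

Step 1: [-8]
Step 2: [-8, 17]
Step 3: [-8, -17]
Step 4: [136]
Step 5: [-136]
Step 6: [136]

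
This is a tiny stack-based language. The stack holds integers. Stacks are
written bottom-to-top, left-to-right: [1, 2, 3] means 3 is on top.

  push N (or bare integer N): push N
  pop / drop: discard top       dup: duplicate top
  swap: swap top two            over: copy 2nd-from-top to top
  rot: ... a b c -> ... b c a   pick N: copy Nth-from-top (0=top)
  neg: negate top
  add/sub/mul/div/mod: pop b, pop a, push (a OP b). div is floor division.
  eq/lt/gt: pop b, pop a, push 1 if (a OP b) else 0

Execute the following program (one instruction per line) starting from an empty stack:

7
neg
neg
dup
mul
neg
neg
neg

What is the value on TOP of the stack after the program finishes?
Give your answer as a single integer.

After 'push 7': [7]
After 'neg': [-7]
After 'neg': [7]
After 'dup': [7, 7]
After 'mul': [49]
After 'neg': [-49]
After 'neg': [49]
After 'neg': [-49]

Answer: -49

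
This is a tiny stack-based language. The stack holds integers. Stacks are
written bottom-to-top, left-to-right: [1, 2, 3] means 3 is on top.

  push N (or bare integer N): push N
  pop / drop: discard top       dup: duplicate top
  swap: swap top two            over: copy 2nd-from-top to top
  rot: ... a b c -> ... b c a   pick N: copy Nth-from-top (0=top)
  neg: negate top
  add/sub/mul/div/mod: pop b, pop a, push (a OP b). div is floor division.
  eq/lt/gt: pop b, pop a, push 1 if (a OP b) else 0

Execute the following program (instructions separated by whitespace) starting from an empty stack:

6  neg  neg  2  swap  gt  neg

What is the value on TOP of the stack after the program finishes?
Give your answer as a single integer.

Answer: 0

Derivation:
After 'push 6': [6]
After 'neg': [-6]
After 'neg': [6]
After 'push 2': [6, 2]
After 'swap': [2, 6]
After 'gt': [0]
After 'neg': [0]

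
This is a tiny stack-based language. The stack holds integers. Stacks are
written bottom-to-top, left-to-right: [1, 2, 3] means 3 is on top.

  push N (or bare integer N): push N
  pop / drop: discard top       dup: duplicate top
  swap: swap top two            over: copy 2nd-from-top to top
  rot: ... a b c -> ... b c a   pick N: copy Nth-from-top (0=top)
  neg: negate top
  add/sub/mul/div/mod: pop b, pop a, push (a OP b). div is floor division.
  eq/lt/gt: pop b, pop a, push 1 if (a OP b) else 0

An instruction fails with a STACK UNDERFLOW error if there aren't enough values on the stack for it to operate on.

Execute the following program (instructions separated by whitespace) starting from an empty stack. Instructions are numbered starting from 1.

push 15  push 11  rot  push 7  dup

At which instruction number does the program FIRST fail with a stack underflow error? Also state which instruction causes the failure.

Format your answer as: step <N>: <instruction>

Step 1 ('push 15'): stack = [15], depth = 1
Step 2 ('push 11'): stack = [15, 11], depth = 2
Step 3 ('rot'): needs 3 value(s) but depth is 2 — STACK UNDERFLOW

Answer: step 3: rot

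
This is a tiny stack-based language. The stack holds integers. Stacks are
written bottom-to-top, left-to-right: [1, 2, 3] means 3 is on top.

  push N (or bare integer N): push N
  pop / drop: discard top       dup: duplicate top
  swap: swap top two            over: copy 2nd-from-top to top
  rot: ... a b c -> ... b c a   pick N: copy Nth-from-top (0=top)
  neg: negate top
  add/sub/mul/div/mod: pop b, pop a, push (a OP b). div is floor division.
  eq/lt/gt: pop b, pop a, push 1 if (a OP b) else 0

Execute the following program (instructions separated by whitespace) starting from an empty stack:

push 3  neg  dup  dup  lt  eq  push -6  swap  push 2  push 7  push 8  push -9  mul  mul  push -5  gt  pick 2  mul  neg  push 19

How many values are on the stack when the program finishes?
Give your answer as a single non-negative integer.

After 'push 3': stack = [3] (depth 1)
After 'neg': stack = [-3] (depth 1)
After 'dup': stack = [-3, -3] (depth 2)
After 'dup': stack = [-3, -3, -3] (depth 3)
After 'lt': stack = [-3, 0] (depth 2)
After 'eq': stack = [0] (depth 1)
After 'push -6': stack = [0, -6] (depth 2)
After 'swap': stack = [-6, 0] (depth 2)
After 'push 2': stack = [-6, 0, 2] (depth 3)
After 'push 7': stack = [-6, 0, 2, 7] (depth 4)
After 'push 8': stack = [-6, 0, 2, 7, 8] (depth 5)
After 'push -9': stack = [-6, 0, 2, 7, 8, -9] (depth 6)
After 'mul': stack = [-6, 0, 2, 7, -72] (depth 5)
After 'mul': stack = [-6, 0, 2, -504] (depth 4)
After 'push -5': stack = [-6, 0, 2, -504, -5] (depth 5)
After 'gt': stack = [-6, 0, 2, 0] (depth 4)
After 'pick 2': stack = [-6, 0, 2, 0, 0] (depth 5)
After 'mul': stack = [-6, 0, 2, 0] (depth 4)
After 'neg': stack = [-6, 0, 2, 0] (depth 4)
After 'push 19': stack = [-6, 0, 2, 0, 19] (depth 5)

Answer: 5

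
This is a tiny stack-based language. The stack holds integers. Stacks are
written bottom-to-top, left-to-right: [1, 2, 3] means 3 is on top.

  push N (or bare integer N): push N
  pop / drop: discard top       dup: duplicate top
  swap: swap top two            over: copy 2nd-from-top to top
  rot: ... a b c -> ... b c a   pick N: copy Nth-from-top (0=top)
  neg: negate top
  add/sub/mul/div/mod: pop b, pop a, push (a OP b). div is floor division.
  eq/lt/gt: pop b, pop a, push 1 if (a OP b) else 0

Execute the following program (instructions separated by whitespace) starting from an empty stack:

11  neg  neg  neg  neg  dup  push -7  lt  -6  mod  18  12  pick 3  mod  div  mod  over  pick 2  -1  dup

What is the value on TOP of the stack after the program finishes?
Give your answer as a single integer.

Answer: -1

Derivation:
After 'push 11': [11]
After 'neg': [-11]
After 'neg': [11]
After 'neg': [-11]
After 'neg': [11]
After 'dup': [11, 11]
After 'push -7': [11, 11, -7]
After 'lt': [11, 0]
After 'push -6': [11, 0, -6]
After 'mod': [11, 0]
After 'push 18': [11, 0, 18]
After 'push 12': [11, 0, 18, 12]
After 'pick 3': [11, 0, 18, 12, 11]
After 'mod': [11, 0, 18, 1]
After 'div': [11, 0, 18]
After 'mod': [11, 0]
After 'over': [11, 0, 11]
After 'pick 2': [11, 0, 11, 11]
After 'push -1': [11, 0, 11, 11, -1]
After 'dup': [11, 0, 11, 11, -1, -1]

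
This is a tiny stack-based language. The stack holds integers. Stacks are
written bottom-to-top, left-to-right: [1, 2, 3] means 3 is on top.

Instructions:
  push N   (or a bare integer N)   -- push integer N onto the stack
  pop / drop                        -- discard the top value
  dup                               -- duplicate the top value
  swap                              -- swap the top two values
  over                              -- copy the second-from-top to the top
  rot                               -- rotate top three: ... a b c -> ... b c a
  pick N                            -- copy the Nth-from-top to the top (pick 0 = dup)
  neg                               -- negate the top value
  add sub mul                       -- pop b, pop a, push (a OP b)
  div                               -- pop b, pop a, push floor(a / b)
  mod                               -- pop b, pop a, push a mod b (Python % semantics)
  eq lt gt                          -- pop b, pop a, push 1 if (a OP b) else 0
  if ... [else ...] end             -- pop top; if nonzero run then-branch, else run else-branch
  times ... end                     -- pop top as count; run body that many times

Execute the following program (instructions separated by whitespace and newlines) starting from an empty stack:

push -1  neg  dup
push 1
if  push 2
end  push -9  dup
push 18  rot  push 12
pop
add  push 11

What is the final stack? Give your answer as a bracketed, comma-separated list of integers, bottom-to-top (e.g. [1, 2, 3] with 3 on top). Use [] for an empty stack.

Answer: [1, 1, 2, -9, 9, 11]

Derivation:
After 'push -1': [-1]
After 'neg': [1]
After 'dup': [1, 1]
After 'push 1': [1, 1, 1]
After 'if': [1, 1]
After 'push 2': [1, 1, 2]
After 'push -9': [1, 1, 2, -9]
After 'dup': [1, 1, 2, -9, -9]
After 'push 18': [1, 1, 2, -9, -9, 18]
After 'rot': [1, 1, 2, -9, 18, -9]
After 'push 12': [1, 1, 2, -9, 18, -9, 12]
After 'pop': [1, 1, 2, -9, 18, -9]
After 'add': [1, 1, 2, -9, 9]
After 'push 11': [1, 1, 2, -9, 9, 11]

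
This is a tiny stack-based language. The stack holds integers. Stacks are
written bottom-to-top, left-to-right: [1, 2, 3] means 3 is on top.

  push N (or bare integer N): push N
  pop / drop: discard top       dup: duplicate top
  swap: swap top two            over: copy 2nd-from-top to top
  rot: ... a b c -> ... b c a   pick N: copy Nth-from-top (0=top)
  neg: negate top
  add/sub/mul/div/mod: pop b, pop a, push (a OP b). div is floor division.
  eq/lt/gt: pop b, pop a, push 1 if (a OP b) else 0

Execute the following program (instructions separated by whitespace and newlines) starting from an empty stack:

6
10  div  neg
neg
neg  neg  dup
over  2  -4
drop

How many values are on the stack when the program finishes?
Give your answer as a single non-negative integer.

Answer: 4

Derivation:
After 'push 6': stack = [6] (depth 1)
After 'push 10': stack = [6, 10] (depth 2)
After 'div': stack = [0] (depth 1)
After 'neg': stack = [0] (depth 1)
After 'neg': stack = [0] (depth 1)
After 'neg': stack = [0] (depth 1)
After 'neg': stack = [0] (depth 1)
After 'dup': stack = [0, 0] (depth 2)
After 'over': stack = [0, 0, 0] (depth 3)
After 'push 2': stack = [0, 0, 0, 2] (depth 4)
After 'push -4': stack = [0, 0, 0, 2, -4] (depth 5)
After 'drop': stack = [0, 0, 0, 2] (depth 4)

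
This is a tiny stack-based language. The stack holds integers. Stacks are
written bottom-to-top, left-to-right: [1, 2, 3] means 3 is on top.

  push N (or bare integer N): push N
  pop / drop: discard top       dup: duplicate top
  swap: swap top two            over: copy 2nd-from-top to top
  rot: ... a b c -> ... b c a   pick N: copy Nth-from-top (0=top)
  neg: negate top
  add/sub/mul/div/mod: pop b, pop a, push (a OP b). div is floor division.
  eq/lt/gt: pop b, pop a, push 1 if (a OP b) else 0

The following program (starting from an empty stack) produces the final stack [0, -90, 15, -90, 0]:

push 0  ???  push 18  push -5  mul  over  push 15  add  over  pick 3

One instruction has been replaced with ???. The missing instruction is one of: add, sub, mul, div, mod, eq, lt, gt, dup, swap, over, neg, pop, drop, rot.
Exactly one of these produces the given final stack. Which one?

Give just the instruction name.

Answer: neg

Derivation:
Stack before ???: [0]
Stack after ???:  [0]
The instruction that transforms [0] -> [0] is: neg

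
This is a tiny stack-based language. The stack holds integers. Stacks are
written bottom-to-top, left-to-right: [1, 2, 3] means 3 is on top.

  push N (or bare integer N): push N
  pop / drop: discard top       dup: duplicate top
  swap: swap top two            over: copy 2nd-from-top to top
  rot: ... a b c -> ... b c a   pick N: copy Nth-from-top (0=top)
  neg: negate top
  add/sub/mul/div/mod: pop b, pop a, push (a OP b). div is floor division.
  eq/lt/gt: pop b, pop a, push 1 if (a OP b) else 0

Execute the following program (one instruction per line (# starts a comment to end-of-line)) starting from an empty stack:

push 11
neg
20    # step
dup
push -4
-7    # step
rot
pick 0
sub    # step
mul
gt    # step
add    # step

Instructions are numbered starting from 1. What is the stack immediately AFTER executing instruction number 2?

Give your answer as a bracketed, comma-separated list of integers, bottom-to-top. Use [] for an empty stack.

Step 1 ('push 11'): [11]
Step 2 ('neg'): [-11]

Answer: [-11]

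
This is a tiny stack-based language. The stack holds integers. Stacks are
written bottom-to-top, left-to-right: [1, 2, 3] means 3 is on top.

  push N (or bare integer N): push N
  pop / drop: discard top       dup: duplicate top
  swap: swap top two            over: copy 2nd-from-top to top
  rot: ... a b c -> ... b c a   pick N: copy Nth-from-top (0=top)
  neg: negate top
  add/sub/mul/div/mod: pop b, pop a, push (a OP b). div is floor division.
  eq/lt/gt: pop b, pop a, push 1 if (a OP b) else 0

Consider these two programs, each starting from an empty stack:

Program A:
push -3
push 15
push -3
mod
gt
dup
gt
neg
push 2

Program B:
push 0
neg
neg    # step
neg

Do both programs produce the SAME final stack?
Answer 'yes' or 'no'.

Answer: no

Derivation:
Program A trace:
  After 'push -3': [-3]
  After 'push 15': [-3, 15]
  After 'push -3': [-3, 15, -3]
  After 'mod': [-3, 0]
  After 'gt': [0]
  After 'dup': [0, 0]
  After 'gt': [0]
  After 'neg': [0]
  After 'push 2': [0, 2]
Program A final stack: [0, 2]

Program B trace:
  After 'push 0': [0]
  After 'neg': [0]
  After 'neg': [0]
  After 'neg': [0]
Program B final stack: [0]
Same: no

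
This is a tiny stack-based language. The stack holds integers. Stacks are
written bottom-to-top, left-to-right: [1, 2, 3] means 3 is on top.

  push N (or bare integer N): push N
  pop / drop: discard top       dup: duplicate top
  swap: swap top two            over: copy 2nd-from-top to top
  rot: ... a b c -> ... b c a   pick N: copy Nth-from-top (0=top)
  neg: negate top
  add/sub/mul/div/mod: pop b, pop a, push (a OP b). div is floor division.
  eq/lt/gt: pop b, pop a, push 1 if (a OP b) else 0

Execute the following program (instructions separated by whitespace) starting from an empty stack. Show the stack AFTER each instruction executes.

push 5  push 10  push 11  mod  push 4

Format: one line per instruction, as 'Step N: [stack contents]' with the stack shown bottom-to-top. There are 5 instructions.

Step 1: [5]
Step 2: [5, 10]
Step 3: [5, 10, 11]
Step 4: [5, 10]
Step 5: [5, 10, 4]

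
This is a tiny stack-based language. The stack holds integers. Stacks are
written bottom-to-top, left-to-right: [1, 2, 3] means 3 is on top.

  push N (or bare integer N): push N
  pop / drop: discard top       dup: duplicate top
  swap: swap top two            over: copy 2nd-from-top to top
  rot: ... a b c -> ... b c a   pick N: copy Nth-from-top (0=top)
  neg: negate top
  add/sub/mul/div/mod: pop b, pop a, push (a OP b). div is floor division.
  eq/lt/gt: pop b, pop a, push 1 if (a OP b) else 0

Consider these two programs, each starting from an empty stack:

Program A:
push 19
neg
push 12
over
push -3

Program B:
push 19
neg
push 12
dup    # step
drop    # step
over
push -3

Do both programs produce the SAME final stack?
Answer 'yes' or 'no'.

Answer: yes

Derivation:
Program A trace:
  After 'push 19': [19]
  After 'neg': [-19]
  After 'push 12': [-19, 12]
  After 'over': [-19, 12, -19]
  After 'push -3': [-19, 12, -19, -3]
Program A final stack: [-19, 12, -19, -3]

Program B trace:
  After 'push 19': [19]
  After 'neg': [-19]
  After 'push 12': [-19, 12]
  After 'dup': [-19, 12, 12]
  After 'drop': [-19, 12]
  After 'over': [-19, 12, -19]
  After 'push -3': [-19, 12, -19, -3]
Program B final stack: [-19, 12, -19, -3]
Same: yes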